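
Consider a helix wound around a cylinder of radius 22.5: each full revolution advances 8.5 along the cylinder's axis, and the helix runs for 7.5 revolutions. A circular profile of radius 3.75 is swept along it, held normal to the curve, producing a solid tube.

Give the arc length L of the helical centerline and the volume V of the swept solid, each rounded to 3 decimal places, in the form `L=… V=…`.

L=1062.202 V=46926.659

2πR = 2π·22.5 = 141.371669
per-turn = √(141.371669² + 8.5²) = √(19985.9489 + 72.25) = √20058.1989 = 141.626971
L = 7.5 × 141.626971 = 1062.202282
V = π·3.75² × L = 44.178647 × 1062.202282 = 46926.659350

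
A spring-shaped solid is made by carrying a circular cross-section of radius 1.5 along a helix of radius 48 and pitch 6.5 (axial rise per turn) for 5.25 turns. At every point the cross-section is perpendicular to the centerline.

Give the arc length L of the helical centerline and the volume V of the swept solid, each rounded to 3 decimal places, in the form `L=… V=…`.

2πR = 2π·48 = 301.592895
per-turn = √(301.592895² + 6.5²) = √(90958.2742 + 42.25) = √91000.5242 = 301.662931
L = 5.25 × 301.662931 = 1583.730390
V = π·1.5² × L = 7.068583 × 1583.730390 = 11194.730454

L=1583.730 V=11194.730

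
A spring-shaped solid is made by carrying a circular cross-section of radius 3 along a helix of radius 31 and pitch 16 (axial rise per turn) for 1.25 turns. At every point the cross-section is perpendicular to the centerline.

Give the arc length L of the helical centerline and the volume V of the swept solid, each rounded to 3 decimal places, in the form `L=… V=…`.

L=244.293 V=6907.236

2πR = 2π·31 = 194.778745
per-turn = √(194.778745² + 16²) = √(37938.7593 + 256) = √38194.7593 = 195.434796
L = 1.25 × 195.434796 = 244.293494
V = π·3² × L = 28.274334 × 244.293494 = 6907.235828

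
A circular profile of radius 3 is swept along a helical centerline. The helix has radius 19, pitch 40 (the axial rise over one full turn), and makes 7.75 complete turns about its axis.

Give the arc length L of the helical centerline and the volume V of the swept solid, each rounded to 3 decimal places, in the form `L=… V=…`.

2πR = 2π·19 = 119.380521
per-turn = √(119.380521² + 40²) = √(14251.7088 + 1600) = √15851.7088 = 125.903569
L = 7.75 × 125.903569 = 975.752662
V = π·3² × L = 28.274334 × 975.752662 = 27588.756548

L=975.753 V=27588.757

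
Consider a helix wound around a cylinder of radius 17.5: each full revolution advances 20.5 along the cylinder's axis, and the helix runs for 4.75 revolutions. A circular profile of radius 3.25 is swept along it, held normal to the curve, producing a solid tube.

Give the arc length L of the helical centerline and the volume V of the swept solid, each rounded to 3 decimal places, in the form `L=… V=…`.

L=531.289 V=17629.817

2πR = 2π·17.5 = 109.955743
per-turn = √(109.955743² + 20.5²) = √(12090.2654 + 420.25) = √12510.5154 = 111.850415
L = 4.75 × 111.850415 = 531.289472
V = π·3.25² × L = 33.183072 × 531.289472 = 17629.817031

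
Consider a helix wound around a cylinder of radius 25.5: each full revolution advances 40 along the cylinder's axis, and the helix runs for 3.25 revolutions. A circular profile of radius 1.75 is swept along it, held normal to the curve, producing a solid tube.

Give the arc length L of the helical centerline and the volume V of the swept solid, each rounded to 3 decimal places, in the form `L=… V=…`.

2πR = 2π·25.5 = 160.221225
per-turn = √(160.221225² + 40²) = √(25670.8410 + 1600) = √27270.8410 = 165.138854
L = 3.25 × 165.138854 = 536.701275
V = π·1.75² × L = 9.621128 × 536.701275 = 5163.671397

L=536.701 V=5163.671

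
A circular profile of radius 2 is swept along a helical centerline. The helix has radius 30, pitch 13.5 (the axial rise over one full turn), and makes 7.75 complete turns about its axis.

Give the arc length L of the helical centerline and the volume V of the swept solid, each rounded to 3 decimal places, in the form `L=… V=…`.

2πR = 2π·30 = 188.495559
per-turn = √(188.495559² + 13.5²) = √(35530.5758 + 182.25) = √35712.8258 = 188.978374
L = 7.75 × 188.978374 = 1464.582399
V = π·2² × L = 12.566371 × 1464.582399 = 18404.485216

L=1464.582 V=18404.485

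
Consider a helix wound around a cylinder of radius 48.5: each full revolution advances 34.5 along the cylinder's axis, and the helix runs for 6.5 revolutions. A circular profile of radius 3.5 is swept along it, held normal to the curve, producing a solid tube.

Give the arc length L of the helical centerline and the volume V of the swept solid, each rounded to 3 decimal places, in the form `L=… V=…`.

L=1993.428 V=76716.092

2πR = 2π·48.5 = 304.734487
per-turn = √(304.734487² + 34.5²) = √(92863.1078 + 1190.25) = √94053.3578 = 306.681199
L = 6.5 × 306.681199 = 1993.427793
V = π·3.5² × L = 38.484510 × 1993.427793 = 76716.091862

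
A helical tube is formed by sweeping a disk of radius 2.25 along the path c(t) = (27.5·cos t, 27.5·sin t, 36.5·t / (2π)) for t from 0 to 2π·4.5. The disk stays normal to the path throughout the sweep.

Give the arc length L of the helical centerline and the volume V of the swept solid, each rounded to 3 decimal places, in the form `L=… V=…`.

L=794.703 V=12639.207

2πR = 2π·27.5 = 172.787596
per-turn = √(172.787596² + 36.5²) = √(29855.5533 + 1332.25) = √31187.8033 = 176.600689
L = 4.5 × 176.600689 = 794.703100
V = π·2.25² × L = 15.904313 × 794.703100 = 12639.206692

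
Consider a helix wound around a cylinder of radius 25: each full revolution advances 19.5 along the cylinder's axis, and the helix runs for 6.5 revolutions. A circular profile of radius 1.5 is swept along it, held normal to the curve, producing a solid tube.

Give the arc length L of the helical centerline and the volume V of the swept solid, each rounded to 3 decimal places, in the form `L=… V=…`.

L=1028.855 V=7272.547

2πR = 2π·25 = 157.079633
per-turn = √(157.079633² + 19.5²) = √(24674.0110 + 380.25) = √25054.2610 = 158.285378
L = 6.5 × 158.285378 = 1028.854959
V = π·1.5² × L = 7.068583 × 1028.854959 = 7272.547159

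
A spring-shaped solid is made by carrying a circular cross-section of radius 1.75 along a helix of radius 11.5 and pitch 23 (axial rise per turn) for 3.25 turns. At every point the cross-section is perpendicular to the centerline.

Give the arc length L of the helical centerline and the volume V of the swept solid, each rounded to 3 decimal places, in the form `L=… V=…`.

L=246.444 V=2371.068

2πR = 2π·11.5 = 72.256631
per-turn = √(72.256631² + 23²) = √(5221.0207 + 529) = √5750.0207 = 75.828891
L = 3.25 × 75.828891 = 246.443896
V = π·1.75² × L = 9.621128 × 246.443896 = 2371.068147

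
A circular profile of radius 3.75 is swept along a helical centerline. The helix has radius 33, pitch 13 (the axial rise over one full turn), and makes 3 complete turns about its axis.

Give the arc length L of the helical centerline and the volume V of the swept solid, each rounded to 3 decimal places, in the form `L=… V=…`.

L=623.257 V=27534.640

2πR = 2π·33 = 207.345115
per-turn = √(207.345115² + 13²) = √(42991.9968 + 169) = √43160.9968 = 207.752249
L = 3 × 207.752249 = 623.256746
V = π·3.75² × L = 44.178647 × 623.256746 = 27534.639562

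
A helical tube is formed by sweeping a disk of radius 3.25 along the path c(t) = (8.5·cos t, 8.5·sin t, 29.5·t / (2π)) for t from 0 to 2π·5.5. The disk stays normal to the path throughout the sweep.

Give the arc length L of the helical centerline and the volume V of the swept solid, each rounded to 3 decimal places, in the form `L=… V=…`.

L=335.571 V=11135.263

2πR = 2π·8.5 = 53.407075
per-turn = √(53.407075² + 29.5²) = √(2852.3157 + 870.25) = √3722.5657 = 61.012832
L = 5.5 × 61.012832 = 335.570576
V = π·3.25² × L = 33.183072 × 335.570576 = 11135.262725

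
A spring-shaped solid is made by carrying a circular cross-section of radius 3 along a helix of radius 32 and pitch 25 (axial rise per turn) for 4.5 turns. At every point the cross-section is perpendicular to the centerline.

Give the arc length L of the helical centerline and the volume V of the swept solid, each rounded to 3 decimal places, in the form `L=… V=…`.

2πR = 2π·32 = 201.061930
per-turn = √(201.061930² + 25²) = √(40425.8996 + 625) = √41050.8996 = 202.610216
L = 4.5 × 202.610216 = 911.745972
V = π·3² × L = 28.274334 × 911.745972 = 25779.010028

L=911.746 V=25779.010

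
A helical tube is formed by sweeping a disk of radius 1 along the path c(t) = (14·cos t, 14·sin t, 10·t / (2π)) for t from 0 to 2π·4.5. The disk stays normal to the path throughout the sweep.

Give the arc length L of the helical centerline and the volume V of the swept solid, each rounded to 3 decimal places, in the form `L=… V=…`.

L=398.390 V=1251.580

2πR = 2π·14 = 87.964594
per-turn = √(87.964594² + 10²) = √(7737.7699 + 100) = √7837.7699 = 88.531180
L = 4.5 × 88.531180 = 398.390310
V = π·1² × L = 3.141593 × 398.390310 = 1251.580073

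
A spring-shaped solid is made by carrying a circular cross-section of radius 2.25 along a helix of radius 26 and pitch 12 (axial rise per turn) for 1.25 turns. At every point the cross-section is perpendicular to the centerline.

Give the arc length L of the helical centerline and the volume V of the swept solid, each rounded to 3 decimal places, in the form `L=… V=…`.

L=204.754 V=3256.467

2πR = 2π·26 = 163.362818
per-turn = √(163.362818² + 12²) = √(26687.4103 + 144) = √26831.4103 = 163.802962
L = 1.25 × 163.802962 = 204.753702
V = π·2.25² × L = 15.904313 × 204.753702 = 3256.466930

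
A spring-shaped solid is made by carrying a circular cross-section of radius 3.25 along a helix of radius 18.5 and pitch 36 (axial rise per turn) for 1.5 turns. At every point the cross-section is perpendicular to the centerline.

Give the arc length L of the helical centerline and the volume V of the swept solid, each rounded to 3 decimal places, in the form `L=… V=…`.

L=182.529 V=6056.874

2πR = 2π·18.5 = 116.238928
per-turn = √(116.238928² + 36²) = √(13511.4884 + 1296) = √14807.4884 = 121.686024
L = 1.5 × 121.686024 = 182.529036
V = π·3.25² × L = 33.183072 × 182.529036 = 6056.874215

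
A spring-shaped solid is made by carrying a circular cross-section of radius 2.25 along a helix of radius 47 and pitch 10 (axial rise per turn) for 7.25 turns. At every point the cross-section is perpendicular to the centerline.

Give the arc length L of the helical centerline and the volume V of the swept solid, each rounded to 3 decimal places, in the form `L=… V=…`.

L=2142.223 V=34070.578

2πR = 2π·47 = 295.309709
per-turn = √(295.309709² + 10²) = √(87207.8245 + 100) = √87307.8245 = 295.478975
L = 7.25 × 295.478975 = 2142.222567
V = π·2.25² × L = 15.904313 × 2142.222567 = 34070.577805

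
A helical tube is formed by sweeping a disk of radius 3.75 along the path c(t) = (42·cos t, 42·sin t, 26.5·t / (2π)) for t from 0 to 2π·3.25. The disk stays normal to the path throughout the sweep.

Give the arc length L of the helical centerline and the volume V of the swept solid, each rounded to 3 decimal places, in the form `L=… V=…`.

L=861.968 V=38080.591

2πR = 2π·42 = 263.893783
per-turn = √(263.893783² + 26.5²) = √(69639.9287 + 702.25) = √70342.1787 = 265.221000
L = 3.25 × 265.221000 = 861.968249
V = π·3.75² × L = 44.178647 × 861.968249 = 38080.590725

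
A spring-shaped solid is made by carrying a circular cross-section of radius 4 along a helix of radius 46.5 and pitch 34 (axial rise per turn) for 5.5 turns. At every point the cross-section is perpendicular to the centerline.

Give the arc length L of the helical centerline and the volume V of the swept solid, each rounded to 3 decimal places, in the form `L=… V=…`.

L=1617.769 V=81317.928

2πR = 2π·46.5 = 292.168117
per-turn = √(292.168117² + 34²) = √(85362.2085 + 1156) = √86518.2085 = 294.139777
L = 5.5 × 294.139777 = 1617.768774
V = π·4² × L = 50.265482 × 1617.768774 = 81317.927929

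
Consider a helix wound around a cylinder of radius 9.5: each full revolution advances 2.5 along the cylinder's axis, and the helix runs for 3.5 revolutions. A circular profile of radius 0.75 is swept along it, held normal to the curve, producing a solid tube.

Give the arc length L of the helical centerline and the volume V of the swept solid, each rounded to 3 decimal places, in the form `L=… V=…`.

L=209.099 V=369.509

2πR = 2π·9.5 = 59.690260
per-turn = √(59.690260² + 2.5²) = √(3562.9272 + 6.25) = √3569.1772 = 59.742591
L = 3.5 × 59.742591 = 209.099069
V = π·0.75² × L = 1.767146 × 209.099069 = 369.508555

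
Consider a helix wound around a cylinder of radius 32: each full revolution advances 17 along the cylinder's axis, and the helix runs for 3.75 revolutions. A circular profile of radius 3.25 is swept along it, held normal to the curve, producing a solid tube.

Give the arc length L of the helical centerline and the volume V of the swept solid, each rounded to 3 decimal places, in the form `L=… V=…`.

L=756.673 V=25108.718

2πR = 2π·32 = 201.061930
per-turn = √(201.061930² + 17²) = √(40425.8996 + 289) = √40714.8996 = 201.779334
L = 3.75 × 201.779334 = 756.672502
V = π·3.25² × L = 33.183072 × 756.672502 = 25108.718435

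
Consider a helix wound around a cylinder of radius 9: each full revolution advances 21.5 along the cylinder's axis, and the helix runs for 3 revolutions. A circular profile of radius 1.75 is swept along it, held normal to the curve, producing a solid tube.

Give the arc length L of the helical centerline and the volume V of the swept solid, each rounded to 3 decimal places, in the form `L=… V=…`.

L=181.494 V=1746.175

2πR = 2π·9 = 56.548668
per-turn = √(56.548668² + 21.5²) = √(3197.7518 + 462.25) = √3660.0018 = 60.497949
L = 3 × 60.497949 = 181.493847
V = π·1.75² × L = 9.621128 × 181.493847 = 1746.175441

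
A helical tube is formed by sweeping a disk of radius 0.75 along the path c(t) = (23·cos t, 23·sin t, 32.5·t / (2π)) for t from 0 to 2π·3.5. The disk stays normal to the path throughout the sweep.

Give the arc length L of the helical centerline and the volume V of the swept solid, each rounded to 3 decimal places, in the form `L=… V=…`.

2πR = 2π·23 = 144.513262
per-turn = √(144.513262² + 32.5²) = √(20884.0829 + 1056.25) = √21940.3329 = 148.122695
L = 3.5 × 148.122695 = 518.429434
V = π·0.75² × L = 1.767146 × 518.429434 = 916.140432

L=518.429 V=916.140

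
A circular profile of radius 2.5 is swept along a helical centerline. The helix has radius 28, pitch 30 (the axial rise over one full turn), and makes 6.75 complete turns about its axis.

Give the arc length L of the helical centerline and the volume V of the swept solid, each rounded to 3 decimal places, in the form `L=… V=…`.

2πR = 2π·28 = 175.929189
per-turn = √(175.929189² + 30²) = √(30951.0794 + 900) = √31851.0794 = 178.468707
L = 6.75 × 178.468707 = 1204.663773
V = π·2.5² × L = 19.634954 × 1204.663773 = 23653.517865

L=1204.664 V=23653.518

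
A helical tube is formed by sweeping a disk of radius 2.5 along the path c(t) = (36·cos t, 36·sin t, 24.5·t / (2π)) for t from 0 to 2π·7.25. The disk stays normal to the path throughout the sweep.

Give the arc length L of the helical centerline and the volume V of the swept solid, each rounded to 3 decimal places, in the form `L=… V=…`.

L=1649.503 V=32387.914

2πR = 2π·36 = 226.194671
per-turn = √(226.194671² + 24.5²) = √(51164.0292 + 600.25) = √51764.2792 = 227.517646
L = 7.25 × 227.517646 = 1649.502933
V = π·2.5² × L = 19.634954 × 1649.502933 = 32387.914354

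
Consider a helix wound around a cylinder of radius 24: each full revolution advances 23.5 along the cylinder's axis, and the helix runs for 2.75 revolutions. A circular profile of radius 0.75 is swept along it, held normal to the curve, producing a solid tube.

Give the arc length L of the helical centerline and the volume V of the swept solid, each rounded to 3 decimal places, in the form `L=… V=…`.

2πR = 2π·24 = 150.796447
per-turn = √(150.796447² + 23.5²) = √(22739.5685 + 552.25) = √23291.8185 = 152.616574
L = 2.75 × 152.616574 = 419.695577
V = π·0.75² × L = 1.767146 × 419.695577 = 741.663305

L=419.696 V=741.663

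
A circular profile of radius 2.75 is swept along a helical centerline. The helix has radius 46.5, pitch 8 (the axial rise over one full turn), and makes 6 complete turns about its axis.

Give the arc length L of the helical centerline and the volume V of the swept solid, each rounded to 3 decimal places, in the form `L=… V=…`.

L=1753.666 V=41664.107

2πR = 2π·46.5 = 292.168117
per-turn = √(292.168117² + 8²) = √(85362.2085 + 64) = √85426.2085 = 292.277622
L = 6 × 292.277622 = 1753.665733
V = π·2.75² × L = 23.758294 × 1753.665733 = 41664.106850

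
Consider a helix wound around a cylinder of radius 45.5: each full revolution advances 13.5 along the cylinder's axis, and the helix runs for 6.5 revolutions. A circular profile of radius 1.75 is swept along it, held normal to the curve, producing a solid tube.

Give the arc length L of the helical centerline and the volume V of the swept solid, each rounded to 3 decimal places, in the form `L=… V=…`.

L=1860.323 V=17898.402

2πR = 2π·45.5 = 285.884931
per-turn = √(285.884931² + 13.5²) = √(81730.1940 + 182.25) = √81912.4440 = 286.203501
L = 6.5 × 286.203501 = 1860.322757
V = π·1.75² × L = 9.621128 × 1860.322757 = 17898.402441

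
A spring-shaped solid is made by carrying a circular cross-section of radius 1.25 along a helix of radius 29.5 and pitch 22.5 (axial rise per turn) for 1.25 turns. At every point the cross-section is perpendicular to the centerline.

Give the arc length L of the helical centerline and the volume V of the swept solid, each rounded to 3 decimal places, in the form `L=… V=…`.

L=233.393 V=1145.666

2πR = 2π·29.5 = 185.353967
per-turn = √(185.353967² + 22.5²) = √(34356.0929 + 506.25) = √34862.3429 = 186.714603
L = 1.25 × 186.714603 = 233.393254
V = π·1.25² × L = 4.908739 × 233.393254 = 1145.666454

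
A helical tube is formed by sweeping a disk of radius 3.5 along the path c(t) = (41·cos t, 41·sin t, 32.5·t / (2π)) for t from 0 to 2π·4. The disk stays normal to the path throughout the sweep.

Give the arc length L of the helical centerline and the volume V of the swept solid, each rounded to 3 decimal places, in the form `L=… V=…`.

L=1038.610 V=39970.412

2πR = 2π·41 = 257.610598
per-turn = √(257.610598² + 32.5²) = √(66363.2200 + 1056.25) = √67419.4700 = 259.652595
L = 4 × 259.652595 = 1038.610379
V = π·3.5² × L = 38.484510 × 1038.610379 = 39970.411533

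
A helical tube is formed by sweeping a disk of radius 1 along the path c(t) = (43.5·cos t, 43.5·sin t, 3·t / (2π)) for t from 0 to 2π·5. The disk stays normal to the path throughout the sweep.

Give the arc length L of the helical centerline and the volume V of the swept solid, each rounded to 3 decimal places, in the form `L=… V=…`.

2πR = 2π·43.5 = 273.318561
per-turn = √(273.318561² + 3²) = √(74703.0357 + 9) = √74712.0357 = 273.335025
L = 5 × 273.335025 = 1366.675123
V = π·1² × L = 3.141593 × 1366.675123 = 4293.536527

L=1366.675 V=4293.537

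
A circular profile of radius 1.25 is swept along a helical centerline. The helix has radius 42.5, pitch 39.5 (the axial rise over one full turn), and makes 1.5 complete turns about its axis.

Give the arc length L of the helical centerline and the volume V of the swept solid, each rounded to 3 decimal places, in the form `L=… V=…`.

L=404.911 V=1987.605

2πR = 2π·42.5 = 267.035376
per-turn = √(267.035376² + 39.5²) = √(71307.8918 + 1560.25) = √72868.1418 = 269.940997
L = 1.5 × 269.940997 = 404.911495
V = π·1.25² × L = 4.908739 × 404.911495 = 1987.604655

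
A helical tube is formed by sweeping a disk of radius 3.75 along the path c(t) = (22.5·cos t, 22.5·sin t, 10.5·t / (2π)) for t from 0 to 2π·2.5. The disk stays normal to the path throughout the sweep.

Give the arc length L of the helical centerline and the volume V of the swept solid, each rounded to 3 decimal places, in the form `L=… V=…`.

2πR = 2π·22.5 = 141.371669
per-turn = √(141.371669² + 10.5²) = √(19985.9489 + 110.25) = √20096.1989 = 141.761063
L = 2.5 × 141.761063 = 354.402657
V = π·3.75² × L = 44.178647 × 354.402657 = 15657.029765

L=354.403 V=15657.030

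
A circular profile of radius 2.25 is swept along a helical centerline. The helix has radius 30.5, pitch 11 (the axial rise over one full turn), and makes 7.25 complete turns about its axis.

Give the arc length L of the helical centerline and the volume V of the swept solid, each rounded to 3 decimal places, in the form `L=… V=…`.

L=1391.656 V=22133.337

2πR = 2π·30.5 = 191.637152
per-turn = √(191.637152² + 11²) = √(36724.7980 + 121) = √36845.7980 = 191.952593
L = 7.25 × 191.952593 = 1391.656300
V = π·2.25² × L = 15.904313 × 1391.656300 = 22133.337111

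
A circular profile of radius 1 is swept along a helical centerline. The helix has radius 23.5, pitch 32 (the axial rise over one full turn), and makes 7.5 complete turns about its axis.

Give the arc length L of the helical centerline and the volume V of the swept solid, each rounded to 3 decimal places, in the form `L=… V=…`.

L=1133.120 V=3559.800

2πR = 2π·23.5 = 147.654855
per-turn = √(147.654855² + 32²) = √(21801.9561 + 1024) = √22825.9561 = 151.082614
L = 7.5 × 151.082614 = 1133.119602
V = π·1² × L = 3.141593 × 1133.119602 = 3559.800216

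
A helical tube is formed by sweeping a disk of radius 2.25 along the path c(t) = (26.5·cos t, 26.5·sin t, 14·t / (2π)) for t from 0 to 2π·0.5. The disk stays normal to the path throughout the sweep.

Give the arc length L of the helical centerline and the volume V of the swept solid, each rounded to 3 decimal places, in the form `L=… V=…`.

L=83.546 V=1328.741

2πR = 2π·26.5 = 166.504411
per-turn = √(166.504411² + 14²) = √(27723.7188 + 196) = √27919.7188 = 167.091947
L = 0.5 × 167.091947 = 83.545974
V = π·2.25² × L = 15.904313 × 83.545974 = 1328.741297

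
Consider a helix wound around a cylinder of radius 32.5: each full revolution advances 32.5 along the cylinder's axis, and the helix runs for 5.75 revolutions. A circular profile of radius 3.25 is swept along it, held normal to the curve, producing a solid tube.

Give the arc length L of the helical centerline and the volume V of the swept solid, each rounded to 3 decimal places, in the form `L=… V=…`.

L=1188.948 V=39452.957

2πR = 2π·32.5 = 204.203522
per-turn = √(204.203522² + 32.5²) = √(41699.0786 + 1056.25) = √42755.3286 = 206.773617
L = 5.75 × 206.773617 = 1188.948296
V = π·3.25² × L = 33.183072 × 1188.948296 = 39452.957406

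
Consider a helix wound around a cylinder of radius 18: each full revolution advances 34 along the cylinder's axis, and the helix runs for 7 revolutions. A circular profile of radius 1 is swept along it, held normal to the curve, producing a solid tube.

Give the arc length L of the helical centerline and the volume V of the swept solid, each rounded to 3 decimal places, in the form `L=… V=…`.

2πR = 2π·18 = 113.097336
per-turn = √(113.097336² + 34²) = √(12791.0073 + 1156) = √13947.0073 = 118.097448
L = 7 × 118.097448 = 826.682138
V = π·1² × L = 3.141593 × 826.682138 = 2597.098533

L=826.682 V=2597.099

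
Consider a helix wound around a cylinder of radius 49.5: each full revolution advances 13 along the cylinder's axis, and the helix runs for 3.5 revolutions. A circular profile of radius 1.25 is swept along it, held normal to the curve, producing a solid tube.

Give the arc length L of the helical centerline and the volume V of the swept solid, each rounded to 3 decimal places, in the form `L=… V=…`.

L=1089.512 V=5348.131

2πR = 2π·49.5 = 311.017673
per-turn = √(311.017673² + 13²) = √(96731.9927 + 169) = √96900.9927 = 311.289243
L = 3.5 × 311.289243 = 1089.512350
V = π·1.25² × L = 4.908739 × 1089.512350 = 5348.131242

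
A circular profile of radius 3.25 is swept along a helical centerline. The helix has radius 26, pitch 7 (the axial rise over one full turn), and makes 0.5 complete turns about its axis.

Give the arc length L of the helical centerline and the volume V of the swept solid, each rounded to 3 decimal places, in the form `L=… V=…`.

2πR = 2π·26 = 163.362818
per-turn = √(163.362818² + 7²) = √(26687.4103 + 49) = √26736.4103 = 163.512722
L = 0.5 × 163.512722 = 81.756361
V = π·3.25² × L = 33.183072 × 81.756361 = 2712.927249

L=81.756 V=2712.927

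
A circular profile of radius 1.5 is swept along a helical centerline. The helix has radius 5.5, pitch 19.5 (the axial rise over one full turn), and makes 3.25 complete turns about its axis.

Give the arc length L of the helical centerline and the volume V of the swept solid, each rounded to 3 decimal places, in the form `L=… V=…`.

L=128.959 V=911.556

2πR = 2π·5.5 = 34.557519
per-turn = √(34.557519² + 19.5²) = √(1194.2221 + 380.25) = √1574.4721 = 39.679619
L = 3.25 × 39.679619 = 128.958760
V = π·1.5² × L = 7.068583 × 128.958760 = 911.555763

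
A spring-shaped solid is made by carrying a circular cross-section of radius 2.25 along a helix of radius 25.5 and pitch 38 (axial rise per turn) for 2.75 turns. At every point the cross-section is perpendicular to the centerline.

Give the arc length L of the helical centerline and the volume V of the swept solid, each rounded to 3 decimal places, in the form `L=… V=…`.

2πR = 2π·25.5 = 160.221225
per-turn = √(160.221225² + 38²) = √(25670.8410 + 1444) = √27114.8410 = 164.665847
L = 2.75 × 164.665847 = 452.831078
V = π·2.25² × L = 15.904313 × 452.831078 = 7201.967118

L=452.831 V=7201.967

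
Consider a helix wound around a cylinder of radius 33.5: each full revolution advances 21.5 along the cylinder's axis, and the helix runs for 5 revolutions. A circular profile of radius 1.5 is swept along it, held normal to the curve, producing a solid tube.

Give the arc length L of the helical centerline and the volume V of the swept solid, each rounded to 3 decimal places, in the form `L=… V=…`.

2πR = 2π·33.5 = 210.486708
per-turn = √(210.486708² + 21.5²) = √(44304.6542 + 462.25) = √44766.9042 = 211.581909
L = 5 × 211.581909 = 1057.909544
V = π·1.5² × L = 7.068583 × 1057.909544 = 7477.921918

L=1057.910 V=7477.922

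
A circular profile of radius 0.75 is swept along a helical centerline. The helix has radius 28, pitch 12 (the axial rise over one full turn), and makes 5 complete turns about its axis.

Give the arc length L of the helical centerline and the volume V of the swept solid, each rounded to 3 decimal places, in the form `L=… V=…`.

2πR = 2π·28 = 175.929189
per-turn = √(175.929189² + 12²) = √(30951.0794 + 144) = √31095.0794 = 176.337969
L = 5 × 176.337969 = 881.689846
V = π·0.75² × L = 1.767146 × 881.689846 = 1558.074568

L=881.690 V=1558.075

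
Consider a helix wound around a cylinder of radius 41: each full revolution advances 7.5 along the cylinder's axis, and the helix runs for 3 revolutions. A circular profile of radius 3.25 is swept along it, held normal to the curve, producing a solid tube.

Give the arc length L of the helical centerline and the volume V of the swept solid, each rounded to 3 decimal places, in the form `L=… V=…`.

L=773.159 V=25655.799

2πR = 2π·41 = 257.610598
per-turn = √(257.610598² + 7.5²) = √(66363.2200 + 56.25) = √66419.4700 = 257.719751
L = 3 × 257.719751 = 773.159253
V = π·3.25² × L = 33.183072 × 773.159253 = 25655.799460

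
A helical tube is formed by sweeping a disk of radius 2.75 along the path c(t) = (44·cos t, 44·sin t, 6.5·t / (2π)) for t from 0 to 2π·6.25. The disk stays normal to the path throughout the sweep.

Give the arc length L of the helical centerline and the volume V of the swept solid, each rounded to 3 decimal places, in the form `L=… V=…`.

2πR = 2π·44 = 276.460154
per-turn = √(276.460154² + 6.5²) = √(76430.2165 + 42.25) = √76472.4665 = 276.536555
L = 6.25 × 276.536555 = 1728.353471
V = π·2.75² × L = 23.758294 × 1728.353471 = 41062.730674

L=1728.353 V=41062.731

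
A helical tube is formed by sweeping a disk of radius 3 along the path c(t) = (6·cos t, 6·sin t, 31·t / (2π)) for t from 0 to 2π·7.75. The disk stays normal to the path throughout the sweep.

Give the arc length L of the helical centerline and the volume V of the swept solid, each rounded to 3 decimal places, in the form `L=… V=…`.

L=378.262 V=10695.111

2πR = 2π·6 = 37.699112
per-turn = √(37.699112² + 31²) = √(1421.2230 + 961) = √2382.2230 = 48.808022
L = 7.75 × 48.808022 = 378.262172
V = π·3² × L = 28.274334 × 378.262172 = 10695.110954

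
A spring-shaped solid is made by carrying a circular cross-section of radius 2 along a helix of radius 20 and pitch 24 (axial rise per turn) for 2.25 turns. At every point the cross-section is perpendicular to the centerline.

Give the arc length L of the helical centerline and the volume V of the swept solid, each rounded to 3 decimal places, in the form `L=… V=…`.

L=287.854 V=3617.277

2πR = 2π·20 = 125.663706
per-turn = √(125.663706² + 24²) = √(15791.3670 + 576) = √16367.3670 = 127.935011
L = 2.25 × 127.935011 = 287.853775
V = π·2² × L = 12.566371 × 287.853775 = 3617.277216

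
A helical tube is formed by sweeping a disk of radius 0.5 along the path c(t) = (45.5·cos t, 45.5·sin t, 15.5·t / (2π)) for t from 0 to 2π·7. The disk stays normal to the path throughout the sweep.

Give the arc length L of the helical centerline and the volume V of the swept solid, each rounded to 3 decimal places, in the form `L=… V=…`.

2πR = 2π·45.5 = 285.884931
per-turn = √(285.884931² + 15.5²) = √(81730.1940 + 240.25) = √81970.4440 = 286.304810
L = 7 × 286.304810 = 2004.133668
V = π·0.5² × L = 0.785398 × 2004.133668 = 1574.042902

L=2004.134 V=1574.043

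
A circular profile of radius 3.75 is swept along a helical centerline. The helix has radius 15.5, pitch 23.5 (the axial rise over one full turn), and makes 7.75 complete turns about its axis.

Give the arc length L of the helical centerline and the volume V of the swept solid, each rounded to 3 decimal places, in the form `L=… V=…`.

2πR = 2π·15.5 = 97.389372
per-turn = √(97.389372² + 23.5²) = √(9484.6898 + 552.25) = √10036.9398 = 100.184529
L = 7.75 × 100.184529 = 776.430099
V = π·3.75² × L = 44.178647 × 776.430099 = 34301.631020

L=776.430 V=34301.631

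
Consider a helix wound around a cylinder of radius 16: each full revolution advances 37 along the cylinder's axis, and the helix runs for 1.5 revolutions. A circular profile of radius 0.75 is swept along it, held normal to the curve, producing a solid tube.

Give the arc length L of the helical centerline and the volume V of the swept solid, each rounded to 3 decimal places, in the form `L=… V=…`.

L=160.685 V=283.955

2πR = 2π·16 = 100.530965
per-turn = √(100.530965² + 37²) = √(10106.4749 + 1369) = √11475.4749 = 107.123643
L = 1.5 × 107.123643 = 160.685465
V = π·0.75² × L = 1.767146 × 160.685465 = 283.954655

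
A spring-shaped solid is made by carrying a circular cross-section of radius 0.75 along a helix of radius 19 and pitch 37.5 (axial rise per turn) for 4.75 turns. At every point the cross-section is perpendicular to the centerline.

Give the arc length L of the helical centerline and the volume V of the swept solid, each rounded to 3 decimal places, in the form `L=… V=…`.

L=594.376 V=1050.349

2πR = 2π·19 = 119.380521
per-turn = √(119.380521² + 37.5²) = √(14251.7088 + 1406.25) = √15657.9588 = 125.131766
L = 4.75 × 125.131766 = 594.375886
V = π·0.75² × L = 1.767146 × 594.375886 = 1050.348892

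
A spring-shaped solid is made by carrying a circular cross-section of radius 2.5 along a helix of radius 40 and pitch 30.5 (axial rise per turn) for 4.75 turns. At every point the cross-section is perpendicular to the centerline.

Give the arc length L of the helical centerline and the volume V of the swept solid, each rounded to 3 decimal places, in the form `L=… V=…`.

2πR = 2π·40 = 251.327412
per-turn = √(251.327412² + 30.5²) = √(63165.4682 + 930.25) = √64095.7182 = 253.171322
L = 4.75 × 253.171322 = 1202.563778
V = π·2.5² × L = 19.634954 × 1202.563778 = 23612.284573

L=1202.564 V=23612.285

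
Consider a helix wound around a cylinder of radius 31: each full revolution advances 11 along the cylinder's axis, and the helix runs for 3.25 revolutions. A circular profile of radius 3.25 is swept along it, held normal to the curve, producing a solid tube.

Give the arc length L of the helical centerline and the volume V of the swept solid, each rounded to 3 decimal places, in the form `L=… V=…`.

L=634.040 V=21039.382

2πR = 2π·31 = 194.778745
per-turn = √(194.778745² + 11²) = √(37938.7593 + 121) = √38059.7593 = 195.089106
L = 3.25 × 195.089106 = 634.039595
V = π·3.25² × L = 33.183072 × 634.039595 = 21039.381781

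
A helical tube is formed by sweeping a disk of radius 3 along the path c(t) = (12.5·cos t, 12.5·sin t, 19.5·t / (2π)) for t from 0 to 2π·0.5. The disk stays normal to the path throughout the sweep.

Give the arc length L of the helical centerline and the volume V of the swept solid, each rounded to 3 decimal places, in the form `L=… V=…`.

L=40.462 V=1144.041

2πR = 2π·12.5 = 78.539816
per-turn = √(78.539816² + 19.5²) = √(6168.5028 + 380.25) = √6548.7528 = 80.924364
L = 0.5 × 80.924364 = 40.462182
V = π·3² × L = 28.274334 × 40.462182 = 1144.041249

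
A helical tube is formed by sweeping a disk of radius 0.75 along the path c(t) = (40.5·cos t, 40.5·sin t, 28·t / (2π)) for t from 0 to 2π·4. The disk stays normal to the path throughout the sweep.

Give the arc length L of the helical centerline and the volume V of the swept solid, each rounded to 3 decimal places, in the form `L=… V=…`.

2πR = 2π·40.5 = 254.469005
per-turn = √(254.469005² + 28²) = √(64754.4745 + 784) = √65538.4745 = 256.004833
L = 4 × 256.004833 = 1024.019332
V = π·0.75² × L = 1.767146 × 1024.019332 = 1809.591530

L=1024.019 V=1809.592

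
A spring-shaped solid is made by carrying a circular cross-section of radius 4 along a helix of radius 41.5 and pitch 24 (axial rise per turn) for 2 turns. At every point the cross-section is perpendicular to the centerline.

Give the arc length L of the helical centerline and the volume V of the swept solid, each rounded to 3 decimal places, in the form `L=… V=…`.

2πR = 2π·41.5 = 260.752190
per-turn = √(260.752190² + 24²) = √(67991.7047 + 576) = √68567.7047 = 261.854358
L = 2 × 261.854358 = 523.708716
V = π·4² × L = 50.265482 × 523.708716 = 26324.471261

L=523.709 V=26324.471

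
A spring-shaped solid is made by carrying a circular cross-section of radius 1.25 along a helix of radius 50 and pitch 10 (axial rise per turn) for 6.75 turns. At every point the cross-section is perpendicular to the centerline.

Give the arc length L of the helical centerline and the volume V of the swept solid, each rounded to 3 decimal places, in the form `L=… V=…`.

2πR = 2π·50 = 314.159265
per-turn = √(314.159265² + 10²) = √(98696.0440 + 100) = √98796.0440 = 314.318380
L = 6.75 × 314.318380 = 2121.649065
V = π·1.25² × L = 4.908739 × 2121.649065 = 10414.620494

L=2121.649 V=10414.620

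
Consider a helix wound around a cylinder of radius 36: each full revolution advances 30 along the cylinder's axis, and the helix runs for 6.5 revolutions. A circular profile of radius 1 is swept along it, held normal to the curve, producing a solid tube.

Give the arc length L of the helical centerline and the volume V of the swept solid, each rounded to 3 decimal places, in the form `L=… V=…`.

L=1483.140 V=4659.423

2πR = 2π·36 = 226.194671
per-turn = √(226.194671² + 30²) = √(51164.0292 + 900) = √52064.0292 = 228.175435
L = 6.5 × 228.175435 = 1483.140329
V = π·1² × L = 3.141593 × 1483.140329 = 4659.422761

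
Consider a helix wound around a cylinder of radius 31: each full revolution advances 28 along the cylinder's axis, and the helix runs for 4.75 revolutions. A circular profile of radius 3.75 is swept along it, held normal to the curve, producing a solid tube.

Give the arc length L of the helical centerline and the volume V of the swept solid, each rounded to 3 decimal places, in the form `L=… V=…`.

L=934.710 V=41294.210

2πR = 2π·31 = 194.778745
per-turn = √(194.778745² + 28²) = √(37938.7593 + 784) = √38722.7593 = 196.780993
L = 4.75 × 196.780993 = 934.709718
V = π·3.75² × L = 44.178647 × 934.709718 = 41294.210395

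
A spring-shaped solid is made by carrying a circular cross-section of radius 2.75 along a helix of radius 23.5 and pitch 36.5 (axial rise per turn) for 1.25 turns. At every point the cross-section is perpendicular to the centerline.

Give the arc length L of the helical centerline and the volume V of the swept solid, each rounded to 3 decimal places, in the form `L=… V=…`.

L=190.124 V=4517.026

2πR = 2π·23.5 = 147.654855
per-turn = √(147.654855² + 36.5²) = √(21801.9561 + 1332.25) = √23134.2061 = 152.099330
L = 1.25 × 152.099330 = 190.124162
V = π·2.75² × L = 23.758294 × 190.124162 = 4517.025827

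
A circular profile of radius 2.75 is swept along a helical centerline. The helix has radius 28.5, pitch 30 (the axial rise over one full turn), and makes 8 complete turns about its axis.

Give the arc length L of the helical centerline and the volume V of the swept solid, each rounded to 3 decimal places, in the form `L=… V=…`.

2πR = 2π·28.5 = 179.070781
per-turn = √(179.070781² + 30²) = √(32066.3447 + 900) = √32966.3447 = 181.566364
L = 8 × 181.566364 = 1452.530916
V = π·2.75² × L = 23.758294 × 1452.530916 = 34509.657180

L=1452.531 V=34509.657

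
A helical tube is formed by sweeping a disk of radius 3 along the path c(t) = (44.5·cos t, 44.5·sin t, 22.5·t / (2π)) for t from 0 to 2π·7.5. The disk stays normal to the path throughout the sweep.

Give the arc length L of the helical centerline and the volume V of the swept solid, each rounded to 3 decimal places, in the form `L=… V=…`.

L=2103.792 V=59483.315

2πR = 2π·44.5 = 279.601746
per-turn = √(279.601746² + 22.5²) = √(78177.1365 + 506.25) = √78683.3865 = 280.505591
L = 7.5 × 280.505591 = 2103.791931
V = π·3² × L = 28.274334 × 2103.791931 = 59483.315473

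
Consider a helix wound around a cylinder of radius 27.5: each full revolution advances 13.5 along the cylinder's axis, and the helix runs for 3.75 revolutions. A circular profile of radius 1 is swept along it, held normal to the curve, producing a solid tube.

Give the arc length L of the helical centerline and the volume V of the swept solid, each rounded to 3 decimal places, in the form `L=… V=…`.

2πR = 2π·27.5 = 172.787596
per-turn = √(172.787596² + 13.5²) = √(29855.5533 + 182.25) = √30037.8033 = 173.314175
L = 3.75 × 173.314175 = 649.928157
V = π·1² × L = 3.141593 × 649.928157 = 2041.809523

L=649.928 V=2041.810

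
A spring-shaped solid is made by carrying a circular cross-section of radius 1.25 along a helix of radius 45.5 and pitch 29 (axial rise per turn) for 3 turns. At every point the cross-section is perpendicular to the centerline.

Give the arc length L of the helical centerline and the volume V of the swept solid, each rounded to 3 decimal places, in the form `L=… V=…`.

L=862.056 V=4231.608

2πR = 2π·45.5 = 285.884931
per-turn = √(285.884931² + 29²) = √(81730.1940 + 841) = √82571.1940 = 287.352039
L = 3 × 287.352039 = 862.056116
V = π·1.25² × L = 4.908739 × 862.056116 = 4231.608062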